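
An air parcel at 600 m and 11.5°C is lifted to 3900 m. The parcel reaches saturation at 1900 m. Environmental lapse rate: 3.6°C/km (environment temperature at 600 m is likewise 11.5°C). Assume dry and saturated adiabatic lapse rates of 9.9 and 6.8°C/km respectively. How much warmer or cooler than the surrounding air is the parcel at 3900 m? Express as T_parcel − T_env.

Parcel:
  600–1900 m, dry: Δz = 1.3 km ⇒ ΔT = -12.87°C; T = -1.37°C
  1900–3900 m, saturated: Δz = 2 km ⇒ ΔT = -13.6°C; T = -14.97°C
Environment:
  600–3900 m, environment: Δz = 3.3 km ⇒ ΔT = -11.88°C; T = -0.38°C
T_parcel − T_env = -14.97 − (-0.38) = -14.59°C

-14.59°C (parcel cooler than environment)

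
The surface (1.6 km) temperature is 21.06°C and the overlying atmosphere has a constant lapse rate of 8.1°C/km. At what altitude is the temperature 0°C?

4.2 km

Height above start = (21.06 − 0) / 8.1 = 2.6 km
Altitude = 1600 m + 2600 m = 4200 m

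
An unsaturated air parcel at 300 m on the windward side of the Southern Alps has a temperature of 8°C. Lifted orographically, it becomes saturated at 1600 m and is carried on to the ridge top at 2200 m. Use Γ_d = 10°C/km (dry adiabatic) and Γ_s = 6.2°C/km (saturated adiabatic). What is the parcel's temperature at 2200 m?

-8.72°C

300 → 1600 m (dry, 10°C/km): ΔT = -10 × 1.3 = -13°C → T = -5°C
1600 → 2200 m (saturated, 6.2°C/km): ΔT = -6.2 × 0.6 = -3.72°C → T = -8.72°C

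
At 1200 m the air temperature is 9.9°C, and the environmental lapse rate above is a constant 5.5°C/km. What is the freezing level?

3000 m

Height above start = (9.9 − 0) / 5.5 = 1.8 km
Altitude = 1200 m + 1800 m = 3000 m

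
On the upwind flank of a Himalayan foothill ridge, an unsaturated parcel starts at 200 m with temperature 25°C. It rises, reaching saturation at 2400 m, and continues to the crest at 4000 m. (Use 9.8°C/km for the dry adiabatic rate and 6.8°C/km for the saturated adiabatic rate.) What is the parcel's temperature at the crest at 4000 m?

-7.44°C

Dry to 2400 m: -9.8 × 2.2 km = -21.56°C, so T = 3.44°C.
Saturated to 4000 m: -6.8 × 1.6 km = -10.88°C, so T = -7.44°C.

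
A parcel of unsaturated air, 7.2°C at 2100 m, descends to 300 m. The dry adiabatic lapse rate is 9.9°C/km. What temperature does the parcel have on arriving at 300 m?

25.02°C

Dry adiabatic to 300 m: +9.9 × 1.8 km = +17.82°C, so T = 25.02°C.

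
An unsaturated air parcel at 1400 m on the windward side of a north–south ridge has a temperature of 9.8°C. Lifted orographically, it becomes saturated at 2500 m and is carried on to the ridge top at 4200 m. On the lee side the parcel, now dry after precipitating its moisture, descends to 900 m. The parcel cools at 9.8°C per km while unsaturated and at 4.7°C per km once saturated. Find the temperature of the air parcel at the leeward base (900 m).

1400 → 2500 m (dry, 9.8°C/km): ΔT = -9.8 × 1.1 = -10.78°C → T = -0.98°C
2500 → 4200 m (saturated, 4.7°C/km): ΔT = -4.7 × 1.7 = -7.99°C → T = -8.97°C
4200 → 900 m (dry descent, 9.8°C/km): ΔT = +9.8 × 3.3 = +32.34°C → T = 23.37°C

23.37°C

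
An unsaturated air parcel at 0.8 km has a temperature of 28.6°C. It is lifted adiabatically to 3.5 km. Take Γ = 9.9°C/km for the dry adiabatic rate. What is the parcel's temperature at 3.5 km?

Dry adiabatic to 3500 m: -9.9 × 2.7 km = -26.73°C, so T = 1.87°C.

1.87°C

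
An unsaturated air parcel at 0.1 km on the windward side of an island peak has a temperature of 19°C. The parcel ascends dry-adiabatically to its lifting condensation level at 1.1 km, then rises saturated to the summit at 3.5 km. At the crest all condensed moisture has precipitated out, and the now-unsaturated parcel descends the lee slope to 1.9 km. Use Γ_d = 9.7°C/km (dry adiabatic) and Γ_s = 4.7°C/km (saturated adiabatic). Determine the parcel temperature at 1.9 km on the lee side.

Dry to 1100 m: -9.7 × 1 km = -9.7°C, so T = 9.3°C.
Saturated to 3500 m: -4.7 × 2.4 km = -11.28°C, so T = -1.98°C.
Dry descent to 1900 m: +9.7 × 1.6 km = +15.52°C, so T = 13.54°C.

13.54°C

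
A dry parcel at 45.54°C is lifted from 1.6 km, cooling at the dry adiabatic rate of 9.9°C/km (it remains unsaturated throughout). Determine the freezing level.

6.2 km

Height above start = (45.54 − 0) / 9.9 = 4.6 km
Altitude = 1600 m + 4600 m = 6200 m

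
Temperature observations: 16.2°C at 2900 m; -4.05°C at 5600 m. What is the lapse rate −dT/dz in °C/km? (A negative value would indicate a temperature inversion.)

7.5°C/km

Γ = −ΔT/Δz = (16.2 − (-4.05)) / (5600 − 2900) m
  = 20.25°C / 2.7 km = 7.5°C/km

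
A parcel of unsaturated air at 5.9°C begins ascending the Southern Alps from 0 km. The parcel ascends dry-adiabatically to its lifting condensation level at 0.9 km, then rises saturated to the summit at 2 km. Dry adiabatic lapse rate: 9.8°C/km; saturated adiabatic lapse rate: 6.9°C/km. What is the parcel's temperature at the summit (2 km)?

-10.51°C

From 0 m to 900 m (dry): cools by 9.8 × 0.9 = 8.82°C, giving -2.92°C.
From 900 m to 2000 m (saturated): cools by 6.9 × 1.1 = 7.59°C, giving -10.51°C.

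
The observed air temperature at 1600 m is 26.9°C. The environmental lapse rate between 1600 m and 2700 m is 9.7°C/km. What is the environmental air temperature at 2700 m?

From 1600 m to 2700 m (environmental): cools by 9.7 × 1.1 = 10.67°C, giving 16.23°C.

16.23°C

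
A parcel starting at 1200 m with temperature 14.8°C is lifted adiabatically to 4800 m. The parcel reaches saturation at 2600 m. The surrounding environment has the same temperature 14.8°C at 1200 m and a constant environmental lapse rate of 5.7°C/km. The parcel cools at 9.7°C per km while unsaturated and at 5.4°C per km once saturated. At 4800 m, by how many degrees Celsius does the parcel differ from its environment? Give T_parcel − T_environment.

Parcel:
  1200–2600 m, dry: Δz = 1.4 km ⇒ ΔT = -13.58°C; T = 1.22°C
  2600–4800 m, saturated: Δz = 2.2 km ⇒ ΔT = -11.88°C; T = -10.66°C
Environment:
  1200–4800 m, environment: Δz = 3.6 km ⇒ ΔT = -20.52°C; T = -5.72°C
T_parcel − T_env = -10.66 − (-5.72) = -4.94°C

-4.94°C (parcel cooler than environment)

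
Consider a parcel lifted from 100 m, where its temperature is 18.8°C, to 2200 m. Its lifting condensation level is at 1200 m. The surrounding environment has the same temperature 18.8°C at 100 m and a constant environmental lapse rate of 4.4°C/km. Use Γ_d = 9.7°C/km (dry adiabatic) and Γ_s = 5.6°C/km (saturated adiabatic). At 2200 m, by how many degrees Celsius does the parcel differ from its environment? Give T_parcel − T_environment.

Parcel:
  Dry to 1200 m: -9.7 × 1.1 km = -10.67°C, so T = 8.13°C.
  Saturated to 2200 m: -5.6 × 1 km = -5.6°C, so T = 2.53°C.
Environment:
  Environment to 2200 m: -4.4 × 2.1 km = -9.24°C, so T = 9.56°C.
T_parcel − T_env = 2.53 − 9.56 = -7.03°C

-7.03°C (parcel cooler than environment)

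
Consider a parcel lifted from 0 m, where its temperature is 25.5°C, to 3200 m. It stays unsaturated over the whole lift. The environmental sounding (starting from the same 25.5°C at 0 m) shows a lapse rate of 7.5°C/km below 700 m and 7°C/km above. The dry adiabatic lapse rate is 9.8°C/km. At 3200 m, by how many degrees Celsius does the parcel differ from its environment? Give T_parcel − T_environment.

Parcel:
  From 0 m to 3200 m (dry): cools by 9.8 × 3.2 = 31.36°C, giving -5.86°C.
Environment:
  From 0 m to 700 m (environment, lower layer): cools by 7.5 × 0.7 = 5.25°C, giving 20.25°C.
  From 700 m to 3200 m (environment, upper layer): cools by 7 × 2.5 = 17.5°C, giving 2.75°C.
T_parcel − T_env = -5.86 − 2.75 = -8.61°C

-8.61°C (parcel cooler than environment)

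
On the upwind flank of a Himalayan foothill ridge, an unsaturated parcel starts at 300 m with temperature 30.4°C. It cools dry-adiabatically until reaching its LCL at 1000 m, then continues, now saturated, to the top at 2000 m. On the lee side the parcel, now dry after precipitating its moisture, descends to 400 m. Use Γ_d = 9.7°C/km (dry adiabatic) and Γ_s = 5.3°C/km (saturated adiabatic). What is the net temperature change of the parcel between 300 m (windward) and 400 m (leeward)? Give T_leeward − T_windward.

+3.43°C

300 → 1000 m (dry, 9.7°C/km): ΔT = -9.7 × 0.7 = -6.79°C → T = 23.61°C
1000 → 2000 m (saturated, 5.3°C/km): ΔT = -5.3 × 1 = -5.3°C → T = 18.31°C
2000 → 400 m (dry descent, 9.7°C/km): ΔT = +9.7 × 1.6 = +15.52°C → T = 33.83°C
Net change vs windward start: 33.83 − 30.4 = +3.43°C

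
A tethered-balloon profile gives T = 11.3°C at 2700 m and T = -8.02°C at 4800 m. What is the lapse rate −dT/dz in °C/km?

9.2°C/km

Γ = −ΔT/Δz = (11.3 − (-8.02)) / (4800 − 2700) m
  = 19.32°C / 2.1 km = 9.2°C/km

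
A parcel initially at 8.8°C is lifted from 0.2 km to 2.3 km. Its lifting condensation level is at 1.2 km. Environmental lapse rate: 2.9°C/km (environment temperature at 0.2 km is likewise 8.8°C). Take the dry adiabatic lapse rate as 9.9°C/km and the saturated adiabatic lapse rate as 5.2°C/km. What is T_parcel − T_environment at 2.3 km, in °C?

-9.53°C (parcel cooler than environment)

Parcel:
  From 200 m to 1200 m (dry): cools by 9.9 × 1 = 9.9°C, giving -1.1°C.
  From 1200 m to 2300 m (saturated): cools by 5.2 × 1.1 = 5.72°C, giving -6.82°C.
Environment:
  From 200 m to 2300 m (environment): cools by 2.9 × 2.1 = 6.09°C, giving 2.71°C.
T_parcel − T_env = -6.82 − 2.71 = -9.53°C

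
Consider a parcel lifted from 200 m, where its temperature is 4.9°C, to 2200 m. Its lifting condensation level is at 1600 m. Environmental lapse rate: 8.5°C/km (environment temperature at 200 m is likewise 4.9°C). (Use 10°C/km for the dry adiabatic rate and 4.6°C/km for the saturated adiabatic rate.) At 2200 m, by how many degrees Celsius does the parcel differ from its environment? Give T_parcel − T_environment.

+0.24°C (parcel warmer than environment)

Parcel:
  Dry to 1600 m: -10 × 1.4 km = -14°C, so T = -9.1°C.
  Saturated to 2200 m: -4.6 × 0.6 km = -2.76°C, so T = -11.86°C.
Environment:
  Environment to 2200 m: -8.5 × 2 km = -17°C, so T = -12.1°C.
T_parcel − T_env = -11.86 − (-12.1) = +0.24°C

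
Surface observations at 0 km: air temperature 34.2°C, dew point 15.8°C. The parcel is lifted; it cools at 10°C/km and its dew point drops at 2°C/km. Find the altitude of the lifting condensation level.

T and T_d converge at 10 − 2 = 8°C per km
Height above start = (34.2 − 15.8) / 8 = 2.3 km
LCL altitude = 0 m + 2300 m = 2300 m

2.3 km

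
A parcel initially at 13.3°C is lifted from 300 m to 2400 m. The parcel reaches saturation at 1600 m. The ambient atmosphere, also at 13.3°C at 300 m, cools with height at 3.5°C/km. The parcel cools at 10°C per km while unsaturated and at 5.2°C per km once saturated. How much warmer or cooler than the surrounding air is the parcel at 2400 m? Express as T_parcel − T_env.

Parcel:
  From 300 m to 1600 m (dry): cools by 10 × 1.3 = 13°C, giving 0.3°C.
  From 1600 m to 2400 m (saturated): cools by 5.2 × 0.8 = 4.16°C, giving -3.86°C.
Environment:
  From 300 m to 2400 m (environment): cools by 3.5 × 2.1 = 7.35°C, giving 5.95°C.
T_parcel − T_env = -3.86 − 5.95 = -9.81°C

-9.81°C (parcel cooler than environment)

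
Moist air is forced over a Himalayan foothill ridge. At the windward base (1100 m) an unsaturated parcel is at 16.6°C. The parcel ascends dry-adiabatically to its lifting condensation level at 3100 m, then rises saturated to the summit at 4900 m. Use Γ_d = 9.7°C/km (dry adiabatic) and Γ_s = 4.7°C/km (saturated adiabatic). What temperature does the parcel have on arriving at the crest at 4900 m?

From 1100 m to 3100 m (dry): cools by 9.7 × 2 = 19.4°C, giving -2.8°C.
From 3100 m to 4900 m (saturated): cools by 4.7 × 1.8 = 8.46°C, giving -11.26°C.

-11.26°C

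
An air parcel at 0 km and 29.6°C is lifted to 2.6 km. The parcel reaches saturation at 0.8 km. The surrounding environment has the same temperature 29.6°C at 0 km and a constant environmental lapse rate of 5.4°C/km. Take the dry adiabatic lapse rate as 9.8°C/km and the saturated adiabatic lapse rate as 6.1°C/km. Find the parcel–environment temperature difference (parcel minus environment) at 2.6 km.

Parcel:
  0 → 800 m (dry, 9.8°C/km): ΔT = -9.8 × 0.8 = -7.84°C → T = 21.76°C
  800 → 2600 m (saturated, 6.1°C/km): ΔT = -6.1 × 1.8 = -10.98°C → T = 10.78°C
Environment:
  0 → 2600 m (environment, 5.4°C/km): ΔT = -5.4 × 2.6 = -14.04°C → T = 15.56°C
T_parcel − T_env = 10.78 − 15.56 = -4.78°C

-4.78°C (parcel cooler than environment)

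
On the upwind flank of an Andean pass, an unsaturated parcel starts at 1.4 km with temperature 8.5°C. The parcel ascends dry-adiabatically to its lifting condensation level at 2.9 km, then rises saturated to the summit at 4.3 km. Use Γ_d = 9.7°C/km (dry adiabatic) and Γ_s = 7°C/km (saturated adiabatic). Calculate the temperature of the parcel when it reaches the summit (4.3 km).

-15.85°C

1400 → 2900 m (dry, 9.7°C/km): ΔT = -9.7 × 1.5 = -14.55°C → T = -6.05°C
2900 → 4300 m (saturated, 7°C/km): ΔT = -7 × 1.4 = -9.8°C → T = -15.85°C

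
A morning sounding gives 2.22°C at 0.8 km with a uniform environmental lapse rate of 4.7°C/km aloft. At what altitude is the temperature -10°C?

3.4 km

Height above start = (2.22 − (-10)) / 4.7 = 2.6 km
Altitude = 800 m + 2600 m = 3400 m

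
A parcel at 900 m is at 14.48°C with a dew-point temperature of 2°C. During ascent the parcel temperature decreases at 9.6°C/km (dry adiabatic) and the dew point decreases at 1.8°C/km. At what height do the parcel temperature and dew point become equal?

2500 m

T and T_d converge at 9.6 − 1.8 = 7.8°C per km
Height above start = (14.48 − 2) / 7.8 = 1.6 km
LCL altitude = 900 m + 1600 m = 2500 m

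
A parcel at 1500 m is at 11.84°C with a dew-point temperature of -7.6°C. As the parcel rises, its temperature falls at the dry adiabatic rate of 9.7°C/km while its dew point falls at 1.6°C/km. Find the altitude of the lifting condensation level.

T and T_d converge at 9.7 − 1.6 = 8.1°C per km
Height above start = (11.84 − (-7.6)) / 8.1 = 2.4 km
LCL altitude = 1500 m + 2400 m = 3900 m

3900 m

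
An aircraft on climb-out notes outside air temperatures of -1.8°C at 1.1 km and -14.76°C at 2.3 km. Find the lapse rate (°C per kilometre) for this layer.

10.8°C/km

Γ = −ΔT/Δz = (-1.8 − (-14.76)) / (2300 − 1100) m
  = 12.96°C / 1.2 km = 10.8°C/km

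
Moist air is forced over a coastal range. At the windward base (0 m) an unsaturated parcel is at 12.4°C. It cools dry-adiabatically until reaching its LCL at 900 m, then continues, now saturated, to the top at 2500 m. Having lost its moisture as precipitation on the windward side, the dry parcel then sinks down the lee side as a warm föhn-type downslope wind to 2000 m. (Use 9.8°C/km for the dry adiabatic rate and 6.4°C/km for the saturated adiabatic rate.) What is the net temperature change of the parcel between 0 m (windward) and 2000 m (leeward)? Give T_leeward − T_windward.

0–900 m, dry: Δz = 0.9 km ⇒ ΔT = -8.82°C; T = 3.58°C
900–2500 m, saturated: Δz = 1.6 km ⇒ ΔT = -10.24°C; T = -6.66°C
2500–2000 m, dry descent: Δz = 0.5 km ⇒ ΔT = +4.9°C; T = -1.76°C
Net change vs windward start: -1.76 − 12.4 = -14.16°C

-14.16°C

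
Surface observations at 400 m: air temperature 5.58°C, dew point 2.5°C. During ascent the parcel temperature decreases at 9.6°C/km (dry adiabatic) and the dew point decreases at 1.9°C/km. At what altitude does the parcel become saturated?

T and T_d converge at 9.6 − 1.9 = 7.7°C per km
Height above start = (5.58 − 2.5) / 7.7 = 0.4 km
LCL altitude = 400 m + 400 m = 800 m

800 m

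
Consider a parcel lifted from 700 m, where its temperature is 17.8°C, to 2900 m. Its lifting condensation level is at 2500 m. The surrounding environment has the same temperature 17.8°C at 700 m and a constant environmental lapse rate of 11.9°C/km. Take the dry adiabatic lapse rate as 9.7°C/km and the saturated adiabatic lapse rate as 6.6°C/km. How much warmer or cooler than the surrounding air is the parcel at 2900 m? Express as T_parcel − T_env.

+6.08°C (parcel warmer than environment)

Parcel:
  Dry to 2500 m: -9.7 × 1.8 km = -17.46°C, so T = 0.34°C.
  Saturated to 2900 m: -6.6 × 0.4 km = -2.64°C, so T = -2.3°C.
Environment:
  Environment to 2900 m: -11.9 × 2.2 km = -26.18°C, so T = -8.38°C.
T_parcel − T_env = -2.3 − (-8.38) = +6.08°C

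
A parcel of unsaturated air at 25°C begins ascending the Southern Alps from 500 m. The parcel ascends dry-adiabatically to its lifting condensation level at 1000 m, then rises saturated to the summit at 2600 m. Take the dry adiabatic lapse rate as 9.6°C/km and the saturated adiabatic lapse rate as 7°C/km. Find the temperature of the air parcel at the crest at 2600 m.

9°C

500 → 1000 m (dry, 9.6°C/km): ΔT = -9.6 × 0.5 = -4.8°C → T = 20.2°C
1000 → 2600 m (saturated, 7°C/km): ΔT = -7 × 1.6 = -11.2°C → T = 9°C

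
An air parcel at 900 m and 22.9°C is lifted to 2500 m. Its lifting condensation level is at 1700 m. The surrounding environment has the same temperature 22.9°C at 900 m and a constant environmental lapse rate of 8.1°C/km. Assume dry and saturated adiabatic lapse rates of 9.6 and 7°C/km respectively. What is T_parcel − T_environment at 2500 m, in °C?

-0.32°C (parcel cooler than environment)

Parcel:
  Dry to 1700 m: -9.6 × 0.8 km = -7.68°C, so T = 15.22°C.
  Saturated to 2500 m: -7 × 0.8 km = -5.6°C, so T = 9.62°C.
Environment:
  Environment to 2500 m: -8.1 × 1.6 km = -12.96°C, so T = 9.94°C.
T_parcel − T_env = 9.62 − 9.94 = -0.32°C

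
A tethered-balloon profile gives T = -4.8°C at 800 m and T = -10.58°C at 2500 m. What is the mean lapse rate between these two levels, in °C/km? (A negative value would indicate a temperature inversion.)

Γ = −ΔT/Δz = (-4.8 − (-10.58)) / (2500 − 800) m
  = 5.78°C / 1.7 km = 3.4°C/km

3.4°C/km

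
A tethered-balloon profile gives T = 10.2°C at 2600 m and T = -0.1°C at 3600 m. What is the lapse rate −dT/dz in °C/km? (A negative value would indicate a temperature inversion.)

Γ = −ΔT/Δz = (10.2 − (-0.1)) / (3600 − 2600) m
  = 10.3°C / 1 km = 10.3°C/km

10.3°C/km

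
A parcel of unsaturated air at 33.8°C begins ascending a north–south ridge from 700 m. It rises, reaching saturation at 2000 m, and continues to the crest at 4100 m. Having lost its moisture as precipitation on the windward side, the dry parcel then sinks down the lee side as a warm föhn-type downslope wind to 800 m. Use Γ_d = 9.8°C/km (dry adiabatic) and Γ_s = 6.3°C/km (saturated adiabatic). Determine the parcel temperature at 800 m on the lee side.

40.17°C

700 → 2000 m (dry, 9.8°C/km): ΔT = -9.8 × 1.3 = -12.74°C → T = 21.06°C
2000 → 4100 m (saturated, 6.3°C/km): ΔT = -6.3 × 2.1 = -13.23°C → T = 7.83°C
4100 → 800 m (dry descent, 9.8°C/km): ΔT = +9.8 × 3.3 = +32.34°C → T = 40.17°C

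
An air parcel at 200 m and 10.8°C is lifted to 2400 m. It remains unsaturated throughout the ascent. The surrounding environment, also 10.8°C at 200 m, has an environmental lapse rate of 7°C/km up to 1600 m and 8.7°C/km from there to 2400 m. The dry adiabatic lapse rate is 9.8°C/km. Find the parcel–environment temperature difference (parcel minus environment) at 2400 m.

Parcel:
  Dry to 2400 m: -9.8 × 2.2 km = -21.56°C, so T = -10.76°C.
Environment:
  Environment, lower layer to 1600 m: -7 × 1.4 km = -9.8°C, so T = 1°C.
  Environment, upper layer to 2400 m: -8.7 × 0.8 km = -6.96°C, so T = -5.96°C.
T_parcel − T_env = -10.76 − (-5.96) = -4.8°C

-4.8°C (parcel cooler than environment)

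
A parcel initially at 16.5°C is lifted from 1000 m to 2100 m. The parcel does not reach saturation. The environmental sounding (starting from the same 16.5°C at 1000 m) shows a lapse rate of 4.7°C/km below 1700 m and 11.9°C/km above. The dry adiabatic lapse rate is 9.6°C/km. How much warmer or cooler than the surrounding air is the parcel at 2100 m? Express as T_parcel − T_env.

-2.51°C (parcel cooler than environment)

Parcel:
  From 1000 m to 2100 m (dry): cools by 9.6 × 1.1 = 10.56°C, giving 5.94°C.
Environment:
  From 1000 m to 1700 m (environment, lower layer): cools by 4.7 × 0.7 = 3.29°C, giving 13.21°C.
  From 1700 m to 2100 m (environment, upper layer): cools by 11.9 × 0.4 = 4.76°C, giving 8.45°C.
T_parcel − T_env = 5.94 − 8.45 = -2.51°C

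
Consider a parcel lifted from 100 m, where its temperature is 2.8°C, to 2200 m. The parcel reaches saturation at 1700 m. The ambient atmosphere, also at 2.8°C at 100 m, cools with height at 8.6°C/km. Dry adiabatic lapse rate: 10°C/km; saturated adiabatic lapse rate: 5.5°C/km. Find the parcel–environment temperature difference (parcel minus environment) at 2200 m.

-0.69°C (parcel cooler than environment)

Parcel:
  From 100 m to 1700 m (dry): cools by 10 × 1.6 = 16°C, giving -13.2°C.
  From 1700 m to 2200 m (saturated): cools by 5.5 × 0.5 = 2.75°C, giving -15.95°C.
Environment:
  From 100 m to 2200 m (environment): cools by 8.6 × 2.1 = 18.06°C, giving -15.26°C.
T_parcel − T_env = -15.95 − (-15.26) = -0.69°C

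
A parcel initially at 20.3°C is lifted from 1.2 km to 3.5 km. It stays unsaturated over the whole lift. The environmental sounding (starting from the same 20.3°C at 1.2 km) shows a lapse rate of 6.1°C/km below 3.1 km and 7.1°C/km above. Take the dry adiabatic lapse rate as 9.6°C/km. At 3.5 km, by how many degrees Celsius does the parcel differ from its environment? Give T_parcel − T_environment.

-7.65°C (parcel cooler than environment)

Parcel:
  From 1200 m to 3500 m (dry): cools by 9.6 × 2.3 = 22.08°C, giving -1.78°C.
Environment:
  From 1200 m to 3100 m (environment, lower layer): cools by 6.1 × 1.9 = 11.59°C, giving 8.71°C.
  From 3100 m to 3500 m (environment, upper layer): cools by 7.1 × 0.4 = 2.84°C, giving 5.87°C.
T_parcel − T_env = -1.78 − 5.87 = -7.65°C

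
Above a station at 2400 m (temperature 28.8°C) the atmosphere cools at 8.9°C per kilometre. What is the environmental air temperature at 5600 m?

0.32°C

2400–5600 m, environmental: Δz = 3.2 km ⇒ ΔT = -28.48°C; T = 0.32°C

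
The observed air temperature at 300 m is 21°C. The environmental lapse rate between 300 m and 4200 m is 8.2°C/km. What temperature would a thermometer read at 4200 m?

300 → 4200 m (environmental, 8.2°C/km): ΔT = -8.2 × 3.9 = -31.98°C → T = -10.98°C

-10.98°C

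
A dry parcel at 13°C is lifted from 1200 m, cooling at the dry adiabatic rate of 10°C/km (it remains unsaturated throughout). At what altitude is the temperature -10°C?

Height above start = (13 − (-10)) / 10 = 2.3 km
Altitude = 1200 m + 2300 m = 3500 m

3500 m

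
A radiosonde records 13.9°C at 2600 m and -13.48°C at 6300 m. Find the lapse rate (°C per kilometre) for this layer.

7.4°C/km

Γ = −ΔT/Δz = (13.9 − (-13.48)) / (6300 − 2600) m
  = 27.38°C / 3.7 km = 7.4°C/km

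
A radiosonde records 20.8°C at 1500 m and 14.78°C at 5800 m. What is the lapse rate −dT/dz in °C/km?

Γ = −ΔT/Δz = (20.8 − 14.78) / (5800 − 1500) m
  = 6.02°C / 4.3 km = 1.4°C/km

1.4°C/km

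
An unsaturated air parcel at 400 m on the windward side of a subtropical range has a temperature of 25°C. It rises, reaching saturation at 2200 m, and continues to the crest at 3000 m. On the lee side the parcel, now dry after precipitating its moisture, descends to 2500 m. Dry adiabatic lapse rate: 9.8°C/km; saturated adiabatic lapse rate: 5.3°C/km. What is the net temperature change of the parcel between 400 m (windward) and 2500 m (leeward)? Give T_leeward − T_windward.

-16.98°C

From 400 m to 2200 m (dry): cools by 9.8 × 1.8 = 17.64°C, giving 7.36°C.
From 2200 m to 3000 m (saturated): cools by 5.3 × 0.8 = 4.24°C, giving 3.12°C.
From 3000 m to 2500 m (dry descent): warms by 9.8 × 0.5 = 4.9°C, giving 8.02°C.
Net change vs windward start: 8.02 − 25 = -16.98°C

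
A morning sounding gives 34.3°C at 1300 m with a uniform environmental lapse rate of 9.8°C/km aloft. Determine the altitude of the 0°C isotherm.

4800 m

Height above start = (34.3 − 0) / 9.8 = 3.5 km
Altitude = 1300 m + 3500 m = 4800 m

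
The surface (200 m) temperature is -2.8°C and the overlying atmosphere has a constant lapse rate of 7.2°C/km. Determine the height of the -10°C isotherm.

Height above start = (-2.8 − (-10)) / 7.2 = 1 km
Altitude = 200 m + 1000 m = 1200 m

1200 m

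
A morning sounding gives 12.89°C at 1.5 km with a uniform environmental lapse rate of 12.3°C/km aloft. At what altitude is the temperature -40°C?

Height above start = (12.89 − (-40)) / 12.3 = 4.3 km
Altitude = 1500 m + 4300 m = 5800 m

5.8 km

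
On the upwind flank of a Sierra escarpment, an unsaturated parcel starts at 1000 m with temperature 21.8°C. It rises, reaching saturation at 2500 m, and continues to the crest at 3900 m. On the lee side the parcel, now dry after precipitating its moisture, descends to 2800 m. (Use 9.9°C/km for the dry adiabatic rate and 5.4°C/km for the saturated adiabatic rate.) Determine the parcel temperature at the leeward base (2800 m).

1000–2500 m, dry: Δz = 1.5 km ⇒ ΔT = -14.85°C; T = 6.95°C
2500–3900 m, saturated: Δz = 1.4 km ⇒ ΔT = -7.56°C; T = -0.61°C
3900–2800 m, dry descent: Δz = 1.1 km ⇒ ΔT = +10.89°C; T = 10.28°C

10.28°C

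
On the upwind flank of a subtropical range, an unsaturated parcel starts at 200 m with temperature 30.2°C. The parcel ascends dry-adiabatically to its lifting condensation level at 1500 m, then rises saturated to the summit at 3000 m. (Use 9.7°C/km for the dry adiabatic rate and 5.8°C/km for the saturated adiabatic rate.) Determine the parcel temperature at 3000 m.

200 → 1500 m (dry, 9.7°C/km): ΔT = -9.7 × 1.3 = -12.61°C → T = 17.59°C
1500 → 3000 m (saturated, 5.8°C/km): ΔT = -5.8 × 1.5 = -8.7°C → T = 8.89°C

8.89°C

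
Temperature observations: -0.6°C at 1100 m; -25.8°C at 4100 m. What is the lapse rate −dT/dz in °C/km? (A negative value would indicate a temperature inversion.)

8.4°C/km

Γ = −ΔT/Δz = (-0.6 − (-25.8)) / (4100 − 1100) m
  = 25.2°C / 3 km = 8.4°C/km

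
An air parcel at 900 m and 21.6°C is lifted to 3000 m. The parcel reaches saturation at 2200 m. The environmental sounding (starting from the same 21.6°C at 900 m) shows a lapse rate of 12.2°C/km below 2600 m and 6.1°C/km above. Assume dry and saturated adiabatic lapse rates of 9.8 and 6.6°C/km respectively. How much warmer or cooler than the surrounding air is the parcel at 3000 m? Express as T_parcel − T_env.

Parcel:
  900 → 2200 m (dry, 9.8°C/km): ΔT = -9.8 × 1.3 = -12.74°C → T = 8.86°C
  2200 → 3000 m (saturated, 6.6°C/km): ΔT = -6.6 × 0.8 = -5.28°C → T = 3.58°C
Environment:
  900 → 2600 m (environment, lower layer, 12.2°C/km): ΔT = -12.2 × 1.7 = -20.74°C → T = 0.86°C
  2600 → 3000 m (environment, upper layer, 6.1°C/km): ΔT = -6.1 × 0.4 = -2.44°C → T = -1.58°C
T_parcel − T_env = 3.58 − (-1.58) = +5.16°C

+5.16°C (parcel warmer than environment)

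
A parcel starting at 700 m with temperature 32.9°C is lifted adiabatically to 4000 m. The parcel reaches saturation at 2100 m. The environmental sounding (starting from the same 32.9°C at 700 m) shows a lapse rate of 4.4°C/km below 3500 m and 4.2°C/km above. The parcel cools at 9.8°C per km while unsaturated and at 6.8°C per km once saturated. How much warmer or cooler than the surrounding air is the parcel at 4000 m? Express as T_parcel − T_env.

-12.22°C (parcel cooler than environment)

Parcel:
  From 700 m to 2100 m (dry): cools by 9.8 × 1.4 = 13.72°C, giving 19.18°C.
  From 2100 m to 4000 m (saturated): cools by 6.8 × 1.9 = 12.92°C, giving 6.26°C.
Environment:
  From 700 m to 3500 m (environment, lower layer): cools by 4.4 × 2.8 = 12.32°C, giving 20.58°C.
  From 3500 m to 4000 m (environment, upper layer): cools by 4.2 × 0.5 = 2.1°C, giving 18.48°C.
T_parcel − T_env = 6.26 − 18.48 = -12.22°C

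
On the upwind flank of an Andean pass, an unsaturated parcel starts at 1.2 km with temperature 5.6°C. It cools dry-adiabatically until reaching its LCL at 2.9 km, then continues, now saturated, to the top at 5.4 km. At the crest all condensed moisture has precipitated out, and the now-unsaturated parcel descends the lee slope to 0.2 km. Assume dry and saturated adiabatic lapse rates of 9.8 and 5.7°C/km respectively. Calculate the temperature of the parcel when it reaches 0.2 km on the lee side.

1200–2900 m, dry: Δz = 1.7 km ⇒ ΔT = -16.66°C; T = -11.06°C
2900–5400 m, saturated: Δz = 2.5 km ⇒ ΔT = -14.25°C; T = -25.31°C
5400–200 m, dry descent: Δz = 5.2 km ⇒ ΔT = +50.96°C; T = 25.65°C

25.65°C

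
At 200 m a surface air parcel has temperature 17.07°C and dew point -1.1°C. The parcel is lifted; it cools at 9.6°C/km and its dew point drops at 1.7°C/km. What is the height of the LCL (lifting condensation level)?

2500 m

T and T_d converge at 9.6 − 1.7 = 7.9°C per km
Height above start = (17.07 − (-1.1)) / 7.9 = 2.3 km
LCL altitude = 200 m + 2300 m = 2500 m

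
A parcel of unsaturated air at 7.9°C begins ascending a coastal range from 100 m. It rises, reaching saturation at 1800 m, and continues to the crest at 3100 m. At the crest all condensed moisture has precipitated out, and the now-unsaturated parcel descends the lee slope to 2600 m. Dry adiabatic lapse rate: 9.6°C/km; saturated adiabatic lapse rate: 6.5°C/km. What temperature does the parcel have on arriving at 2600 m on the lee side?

From 100 m to 1800 m (dry): cools by 9.6 × 1.7 = 16.32°C, giving -8.42°C.
From 1800 m to 3100 m (saturated): cools by 6.5 × 1.3 = 8.45°C, giving -16.87°C.
From 3100 m to 2600 m (dry descent): warms by 9.6 × 0.5 = 4.8°C, giving -12.07°C.

-12.07°C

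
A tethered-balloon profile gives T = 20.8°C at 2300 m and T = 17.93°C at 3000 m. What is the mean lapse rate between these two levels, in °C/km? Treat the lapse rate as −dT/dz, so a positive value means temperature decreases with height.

Γ = −ΔT/Δz = (20.8 − 17.93) / (3000 − 2300) m
  = 2.87°C / 0.7 km = 4.1°C/km

4.1°C/km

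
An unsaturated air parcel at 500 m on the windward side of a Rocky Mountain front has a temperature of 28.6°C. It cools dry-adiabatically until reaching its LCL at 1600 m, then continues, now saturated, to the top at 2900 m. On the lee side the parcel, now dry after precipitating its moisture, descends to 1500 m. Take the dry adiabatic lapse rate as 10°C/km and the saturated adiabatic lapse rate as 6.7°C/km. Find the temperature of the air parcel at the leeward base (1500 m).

22.89°C

500–1600 m, dry: Δz = 1.1 km ⇒ ΔT = -11°C; T = 17.6°C
1600–2900 m, saturated: Δz = 1.3 km ⇒ ΔT = -8.71°C; T = 8.89°C
2900–1500 m, dry descent: Δz = 1.4 km ⇒ ΔT = +14°C; T = 22.89°C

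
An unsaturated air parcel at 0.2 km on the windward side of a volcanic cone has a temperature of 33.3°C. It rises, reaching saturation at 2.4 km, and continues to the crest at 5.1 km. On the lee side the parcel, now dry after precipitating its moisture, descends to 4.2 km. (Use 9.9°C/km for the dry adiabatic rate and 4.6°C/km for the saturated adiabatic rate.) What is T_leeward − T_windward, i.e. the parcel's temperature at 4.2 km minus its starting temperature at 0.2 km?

Dry to 2400 m: -9.9 × 2.2 km = -21.78°C, so T = 11.52°C.
Saturated to 5100 m: -4.6 × 2.7 km = -12.42°C, so T = -0.9°C.
Dry descent to 4200 m: +9.9 × 0.9 km = +8.91°C, so T = 8.01°C.
Net change vs windward start: 8.01 − 33.3 = -25.29°C

-25.29°C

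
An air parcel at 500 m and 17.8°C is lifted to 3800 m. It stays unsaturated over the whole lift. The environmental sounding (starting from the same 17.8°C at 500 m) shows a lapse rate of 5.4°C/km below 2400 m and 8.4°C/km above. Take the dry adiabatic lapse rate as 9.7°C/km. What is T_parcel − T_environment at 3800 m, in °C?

-9.99°C (parcel cooler than environment)

Parcel:
  From 500 m to 3800 m (dry): cools by 9.7 × 3.3 = 32.01°C, giving -14.21°C.
Environment:
  From 500 m to 2400 m (environment, lower layer): cools by 5.4 × 1.9 = 10.26°C, giving 7.54°C.
  From 2400 m to 3800 m (environment, upper layer): cools by 8.4 × 1.4 = 11.76°C, giving -4.22°C.
T_parcel − T_env = -14.21 − (-4.22) = -9.99°C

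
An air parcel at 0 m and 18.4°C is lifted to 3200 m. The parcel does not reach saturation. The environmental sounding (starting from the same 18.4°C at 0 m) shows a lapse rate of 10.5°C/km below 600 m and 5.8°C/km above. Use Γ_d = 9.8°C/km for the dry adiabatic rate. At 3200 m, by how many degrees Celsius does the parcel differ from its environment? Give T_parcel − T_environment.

Parcel:
  From 0 m to 3200 m (dry): cools by 9.8 × 3.2 = 31.36°C, giving -12.96°C.
Environment:
  From 0 m to 600 m (environment, lower layer): cools by 10.5 × 0.6 = 6.3°C, giving 12.1°C.
  From 600 m to 3200 m (environment, upper layer): cools by 5.8 × 2.6 = 15.08°C, giving -2.98°C.
T_parcel − T_env = -12.96 − (-2.98) = -9.98°C

-9.98°C (parcel cooler than environment)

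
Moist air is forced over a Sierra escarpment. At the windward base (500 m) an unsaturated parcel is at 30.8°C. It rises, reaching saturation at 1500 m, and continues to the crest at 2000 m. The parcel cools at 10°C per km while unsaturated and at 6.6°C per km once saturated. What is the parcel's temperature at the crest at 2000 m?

500 → 1500 m (dry, 10°C/km): ΔT = -10 × 1 = -10°C → T = 20.8°C
1500 → 2000 m (saturated, 6.6°C/km): ΔT = -6.6 × 0.5 = -3.3°C → T = 17.5°C

17.5°C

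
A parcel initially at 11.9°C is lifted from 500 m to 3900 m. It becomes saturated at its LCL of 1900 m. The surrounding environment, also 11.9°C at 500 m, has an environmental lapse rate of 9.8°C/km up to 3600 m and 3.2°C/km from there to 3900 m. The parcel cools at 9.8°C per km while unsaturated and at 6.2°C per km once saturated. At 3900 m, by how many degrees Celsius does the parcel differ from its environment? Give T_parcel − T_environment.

+5.22°C (parcel warmer than environment)

Parcel:
  500–1900 m, dry: Δz = 1.4 km ⇒ ΔT = -13.72°C; T = -1.82°C
  1900–3900 m, saturated: Δz = 2 km ⇒ ΔT = -12.4°C; T = -14.22°C
Environment:
  500–3600 m, environment, lower layer: Δz = 3.1 km ⇒ ΔT = -30.38°C; T = -18.48°C
  3600–3900 m, environment, upper layer: Δz = 0.3 km ⇒ ΔT = -0.96°C; T = -19.44°C
T_parcel − T_env = -14.22 − (-19.44) = +5.22°C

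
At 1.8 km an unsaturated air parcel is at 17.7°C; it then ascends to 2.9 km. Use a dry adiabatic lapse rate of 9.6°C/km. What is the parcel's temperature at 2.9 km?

7.14°C

From 1800 m to 2900 m (dry adiabatic): cools by 9.6 × 1.1 = 10.56°C, giving 7.14°C.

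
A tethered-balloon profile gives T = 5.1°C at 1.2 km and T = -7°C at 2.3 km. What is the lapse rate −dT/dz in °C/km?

11°C/km

Γ = −ΔT/Δz = (5.1 − (-7)) / (2300 − 1200) m
  = 12.1°C / 1.1 km = 11°C/km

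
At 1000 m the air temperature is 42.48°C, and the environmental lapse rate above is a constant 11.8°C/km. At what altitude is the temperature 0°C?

4600 m

Height above start = (42.48 − 0) / 11.8 = 3.6 km
Altitude = 1000 m + 3600 m = 4600 m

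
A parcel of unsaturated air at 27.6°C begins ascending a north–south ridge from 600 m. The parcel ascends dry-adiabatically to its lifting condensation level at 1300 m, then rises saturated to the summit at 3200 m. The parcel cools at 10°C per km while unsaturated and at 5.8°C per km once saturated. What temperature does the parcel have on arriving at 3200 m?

9.58°C

Dry to 1300 m: -10 × 0.7 km = -7°C, so T = 20.6°C.
Saturated to 3200 m: -5.8 × 1.9 km = -11.02°C, so T = 9.58°C.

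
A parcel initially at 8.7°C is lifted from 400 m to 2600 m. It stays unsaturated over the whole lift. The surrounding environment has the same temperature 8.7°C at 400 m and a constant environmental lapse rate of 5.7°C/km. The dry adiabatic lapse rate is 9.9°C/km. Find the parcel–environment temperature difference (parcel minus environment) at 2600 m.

-9.24°C (parcel cooler than environment)

Parcel:
  400 → 2600 m (dry, 9.9°C/km): ΔT = -9.9 × 2.2 = -21.78°C → T = -13.08°C
Environment:
  400 → 2600 m (environment, 5.7°C/km): ΔT = -5.7 × 2.2 = -12.54°C → T = -3.84°C
T_parcel − T_env = -13.08 − (-3.84) = -9.24°C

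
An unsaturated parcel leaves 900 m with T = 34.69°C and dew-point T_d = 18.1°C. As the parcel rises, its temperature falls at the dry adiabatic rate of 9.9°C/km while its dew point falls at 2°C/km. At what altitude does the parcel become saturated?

3000 m

T and T_d converge at 9.9 − 2 = 7.9°C per km
Height above start = (34.69 − 18.1) / 7.9 = 2.1 km
LCL altitude = 900 m + 2100 m = 3000 m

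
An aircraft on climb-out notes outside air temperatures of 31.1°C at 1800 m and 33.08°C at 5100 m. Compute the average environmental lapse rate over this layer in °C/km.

-0.6°C/km

Γ = −ΔT/Δz = (31.1 − 33.08) / (5100 − 1800) m
  = -1.98°C / 3.3 km = -0.6°C/km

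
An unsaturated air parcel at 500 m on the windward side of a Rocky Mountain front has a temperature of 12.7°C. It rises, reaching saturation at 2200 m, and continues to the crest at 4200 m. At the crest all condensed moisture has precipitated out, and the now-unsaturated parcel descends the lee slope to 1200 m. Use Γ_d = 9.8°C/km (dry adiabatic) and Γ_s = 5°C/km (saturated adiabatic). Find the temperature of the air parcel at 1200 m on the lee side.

500–2200 m, dry: Δz = 1.7 km ⇒ ΔT = -16.66°C; T = -3.96°C
2200–4200 m, saturated: Δz = 2 km ⇒ ΔT = -10°C; T = -13.96°C
4200–1200 m, dry descent: Δz = 3 km ⇒ ΔT = +29.4°C; T = 15.44°C

15.44°C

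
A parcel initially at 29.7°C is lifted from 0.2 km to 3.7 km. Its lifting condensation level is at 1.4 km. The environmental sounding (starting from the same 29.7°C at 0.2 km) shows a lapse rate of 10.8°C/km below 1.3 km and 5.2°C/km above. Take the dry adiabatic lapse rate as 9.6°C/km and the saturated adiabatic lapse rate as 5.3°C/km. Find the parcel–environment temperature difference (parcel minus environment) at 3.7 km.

+0.65°C (parcel warmer than environment)

Parcel:
  200 → 1400 m (dry, 9.6°C/km): ΔT = -9.6 × 1.2 = -11.52°C → T = 18.18°C
  1400 → 3700 m (saturated, 5.3°C/km): ΔT = -5.3 × 2.3 = -12.19°C → T = 5.99°C
Environment:
  200 → 1300 m (environment, lower layer, 10.8°C/km): ΔT = -10.8 × 1.1 = -11.88°C → T = 17.82°C
  1300 → 3700 m (environment, upper layer, 5.2°C/km): ΔT = -5.2 × 2.4 = -12.48°C → T = 5.34°C
T_parcel − T_env = 5.99 − 5.34 = +0.65°C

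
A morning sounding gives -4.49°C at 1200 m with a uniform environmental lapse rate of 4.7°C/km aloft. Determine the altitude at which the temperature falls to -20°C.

Height above start = (-4.49 − (-20)) / 4.7 = 3.3 km
Altitude = 1200 m + 3300 m = 4500 m

4500 m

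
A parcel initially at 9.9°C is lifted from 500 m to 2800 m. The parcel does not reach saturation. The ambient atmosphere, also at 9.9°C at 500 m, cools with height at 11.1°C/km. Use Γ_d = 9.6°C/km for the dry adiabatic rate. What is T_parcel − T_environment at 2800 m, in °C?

+3.45°C (parcel warmer than environment)

Parcel:
  500–2800 m, dry: Δz = 2.3 km ⇒ ΔT = -22.08°C; T = -12.18°C
Environment:
  500–2800 m, environment: Δz = 2.3 km ⇒ ΔT = -25.53°C; T = -15.63°C
T_parcel − T_env = -12.18 − (-15.63) = +3.45°C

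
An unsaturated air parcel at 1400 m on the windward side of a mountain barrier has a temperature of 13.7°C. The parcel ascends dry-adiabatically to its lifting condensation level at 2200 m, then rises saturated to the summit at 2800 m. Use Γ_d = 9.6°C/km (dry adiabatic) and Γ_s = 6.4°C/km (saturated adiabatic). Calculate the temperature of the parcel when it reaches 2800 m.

2.18°C

1400–2200 m, dry: Δz = 0.8 km ⇒ ΔT = -7.68°C; T = 6.02°C
2200–2800 m, saturated: Δz = 0.6 km ⇒ ΔT = -3.84°C; T = 2.18°C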